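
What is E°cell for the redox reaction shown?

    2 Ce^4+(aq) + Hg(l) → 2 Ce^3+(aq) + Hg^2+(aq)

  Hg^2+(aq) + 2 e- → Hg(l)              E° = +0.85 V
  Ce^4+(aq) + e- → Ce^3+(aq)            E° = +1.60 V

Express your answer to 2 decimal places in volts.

In the reaction as written, Ce^4+(aq) is reduced (cathode) and Hg^2+(aq) is produced by oxidation at the anode.
E°cell = E°(cathode) − E°(anode) = +1.60 − (+0.85) = +0.75 V.
The positive value indicates the reaction is spontaneous as written.

+0.75 V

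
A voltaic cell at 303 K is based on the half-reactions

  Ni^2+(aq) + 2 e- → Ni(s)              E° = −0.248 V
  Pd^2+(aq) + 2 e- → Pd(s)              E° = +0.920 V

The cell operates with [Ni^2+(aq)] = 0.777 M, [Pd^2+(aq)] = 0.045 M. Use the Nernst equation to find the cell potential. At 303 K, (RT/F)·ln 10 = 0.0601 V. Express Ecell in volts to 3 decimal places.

+1.131 V

The Pd²⁺/Pd couple has the more positive E°, so it is the cathode; Ni²⁺/Ni is the anode.
E°cell = E°cat − E°an = +0.920 − (−0.248) = +1.168 V; n = 2.
Balancing gives Pd^2+(aq) + Ni(s) → Pd(s) + Ni^2+(aq); hence Q = [Ni^2+(aq)] / [Pd^2+(aq)] = 17.3 (log Q = 1.237).
Applying E = E° − (RT ln10/nF)·log Q gives +1.168 − (0.0601/2)(1.237) = +1.131 V.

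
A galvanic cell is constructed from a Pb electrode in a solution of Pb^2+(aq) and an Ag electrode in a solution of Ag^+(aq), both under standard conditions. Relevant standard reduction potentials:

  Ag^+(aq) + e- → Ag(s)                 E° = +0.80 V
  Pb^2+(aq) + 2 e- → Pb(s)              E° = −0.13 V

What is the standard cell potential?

+0.93 V

The Ag⁺/Ag couple has the higher E°, so Ag ion is reduced (cathode) and Pb is oxidized (anode).
E°cell = E°(cathode) − E°(anode) = +0.80 − (−0.13) = +0.93 V.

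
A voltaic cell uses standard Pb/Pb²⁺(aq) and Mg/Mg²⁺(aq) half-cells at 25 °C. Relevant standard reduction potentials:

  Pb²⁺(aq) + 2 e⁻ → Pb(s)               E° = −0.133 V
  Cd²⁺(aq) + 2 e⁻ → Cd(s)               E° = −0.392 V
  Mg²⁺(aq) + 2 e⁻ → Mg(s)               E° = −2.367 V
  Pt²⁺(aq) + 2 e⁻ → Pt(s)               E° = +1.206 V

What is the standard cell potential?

The Pb²⁺/Pb couple has the higher E°, so Pb ion is reduced (cathode) and Mg is oxidized (anode).
E°cell = E°(cathode) − E°(anode) = −0.133 − (−2.367) = +2.234 V.

+2.234 V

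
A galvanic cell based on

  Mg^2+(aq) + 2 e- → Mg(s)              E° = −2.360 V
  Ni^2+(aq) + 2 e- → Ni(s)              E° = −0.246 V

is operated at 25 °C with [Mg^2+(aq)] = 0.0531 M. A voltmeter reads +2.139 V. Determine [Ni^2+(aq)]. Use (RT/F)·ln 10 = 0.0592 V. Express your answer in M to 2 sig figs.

The Ni²⁺/Ni couple has the larger reduction potential, so it is the cathode: E°cell = −0.246 − (−2.360) = +2.114 V and n = 2.
From the Nernst equation, log Q = n(E° − E)/0.0592 = 2·(+2.114 − (+2.139))/0.0592 = −0.845.
The balanced reaction is Ni^2+(aq) + Mg(s) → Ni(s) + Mg^2+(aq), so Q = [Mg^2+(aq)] / [Ni^2+(aq)].
Solving for the unknown gives log [Ni^2+(aq)] = −0.430, so [Ni^2+(aq)] ≈ 0.37 M.

0.37 M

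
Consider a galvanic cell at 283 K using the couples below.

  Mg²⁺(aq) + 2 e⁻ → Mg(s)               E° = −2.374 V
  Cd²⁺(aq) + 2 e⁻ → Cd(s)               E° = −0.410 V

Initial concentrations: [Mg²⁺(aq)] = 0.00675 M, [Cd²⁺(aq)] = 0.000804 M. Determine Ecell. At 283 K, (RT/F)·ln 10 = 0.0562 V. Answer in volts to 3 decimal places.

Cd²⁺/Cd is reduced (cathode, E° = −0.410 V) and Mg²⁺/Mg is oxidized (anode).
The standard potential is −0.410 − (−2.374) = +1.964 V and the balanced reaction transfers n = 2 electrons.
For the overall reaction Cd²⁺(aq) + Mg(s) → Cd(s) + Mg²⁺(aq), Q = [Mg²⁺(aq)] / [Cd²⁺(aq)] = 8.4, giving log Q = 0.924.
Applying E = E° − (RT ln10/nF)·log Q gives +1.964 − (0.0562/2)(0.924) = +1.938 V.

+1.938 V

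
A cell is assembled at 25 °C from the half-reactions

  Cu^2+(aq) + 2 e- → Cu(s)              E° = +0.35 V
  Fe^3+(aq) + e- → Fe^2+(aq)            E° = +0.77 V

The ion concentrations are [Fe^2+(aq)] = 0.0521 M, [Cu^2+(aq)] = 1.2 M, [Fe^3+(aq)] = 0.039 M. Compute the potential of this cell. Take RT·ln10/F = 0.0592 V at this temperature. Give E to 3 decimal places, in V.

Since E°(Fe³⁺/Fe²⁺) > E°(Cu²⁺/Cu), Fe³⁺/Fe²⁺ serves as the cathode.
E°cell = +0.77 − (+0.35) = +0.42 V, with n = 2 electrons transferred.
Balancing gives 2 Fe^3+(aq) + Cu(s) → 2 Fe^2+(aq) + Cu^2+(aq); hence Q = ([Fe^2+(aq)]^2·[Cu^2+(aq)]) / [Fe^3+(aq)]^2 = 2.14 (log Q = 0.331).
By the Nernst equation, E = +0.42 − (0.0592/2)·(0.331) = +0.410 V.

+0.410 V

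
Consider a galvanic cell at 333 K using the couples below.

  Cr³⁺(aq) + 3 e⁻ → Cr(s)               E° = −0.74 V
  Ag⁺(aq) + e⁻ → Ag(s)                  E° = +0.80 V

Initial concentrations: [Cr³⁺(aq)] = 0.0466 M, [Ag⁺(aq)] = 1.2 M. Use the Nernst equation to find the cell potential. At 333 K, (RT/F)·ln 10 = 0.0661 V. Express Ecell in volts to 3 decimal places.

+1.575 V

Since E°(Ag⁺/Ag) > E°(Cr³⁺/Cr), Ag⁺/Ag serves as the cathode.
E°cell = +0.80 − (−0.74) = +1.54 V, with n = 3 electrons transferred.
The balanced reaction is 3 Ag⁺(aq) + Cr(s) → 3 Ag(s) + Cr³⁺(aq), so Q = [Cr³⁺(aq)] / [Ag⁺(aq)]^3 = 0.027 and log Q = −1.569.
By the Nernst equation, E = +1.54 − (0.0661/3)·(−1.569) = +1.575 V.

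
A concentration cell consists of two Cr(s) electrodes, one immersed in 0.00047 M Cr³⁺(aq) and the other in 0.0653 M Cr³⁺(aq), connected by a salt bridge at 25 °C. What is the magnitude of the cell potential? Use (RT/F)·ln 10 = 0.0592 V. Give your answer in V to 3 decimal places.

For a concentration cell E°cell = 0, since both electrodes use the same couple.
The compartment with the higher Cr³⁺(aq) concentration (0.0653 M) acts as the cathode; ions are reduced there and produced at the dilute (0.00047 M) anode.
With n = 3, Ecell = −(0.0592/3)·log([dilute]/[conc]) = −(0.0592/3)·log(0.00047/0.0653) = +0.042 V.

0.042 V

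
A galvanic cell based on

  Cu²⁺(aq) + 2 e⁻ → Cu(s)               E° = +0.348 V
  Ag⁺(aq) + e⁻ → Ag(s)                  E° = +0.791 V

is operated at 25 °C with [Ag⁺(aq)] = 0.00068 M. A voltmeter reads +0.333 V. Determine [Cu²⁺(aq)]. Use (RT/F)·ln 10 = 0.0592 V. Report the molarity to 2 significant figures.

0.0024 M

The Ag⁺/Ag couple has the larger reduction potential, so it is the cathode: E°cell = +0.791 − (+0.348) = +0.443 V and n = 2.
Since E = E° − (0.0592/n)·log Q, log Q = n(E° − E)/0.0592 = 3.716.
Balancing electrons gives 2 Ag⁺(aq) + Cu(s) → 2 Ag(s) + Cu²⁺(aq); thus Q = [Cu²⁺(aq)] / [Ag⁺(aq)]^2.
Solving for the unknown gives log [Cu²⁺(aq)] = −2.619, so [Cu²⁺(aq)] ≈ 0.0024 M.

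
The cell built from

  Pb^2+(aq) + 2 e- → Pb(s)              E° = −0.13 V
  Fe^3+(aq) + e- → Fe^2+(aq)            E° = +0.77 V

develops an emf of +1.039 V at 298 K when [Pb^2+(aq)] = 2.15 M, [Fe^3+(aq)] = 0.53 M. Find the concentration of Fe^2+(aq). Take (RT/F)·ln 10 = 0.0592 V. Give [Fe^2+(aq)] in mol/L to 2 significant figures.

With Fe³⁺/Fe²⁺ at the cathode and Pb²⁺/Pb at the anode, E°cell = +0.77 − (−0.13) = +0.90 V (n = 2).
Rearranging E = E° − (0.0592/n)·log Q gives log Q = 2(+0.90 − (+1.039))/0.0592 = −4.696.
For 2 Fe^3+(aq) + Pb(s) → 2 Fe^2+(aq) + Pb^2+(aq), the reaction quotient is Q = ([Fe^2+(aq)]^2·[Pb^2+(aq)]) / [Fe^3+(aq)]^2.
Isolating [Fe^2+(aq)] in Q = 10^{−4.696} yields log [Fe^2+(aq)] = −2.790, i.e. 0.0016 M.

0.0016 M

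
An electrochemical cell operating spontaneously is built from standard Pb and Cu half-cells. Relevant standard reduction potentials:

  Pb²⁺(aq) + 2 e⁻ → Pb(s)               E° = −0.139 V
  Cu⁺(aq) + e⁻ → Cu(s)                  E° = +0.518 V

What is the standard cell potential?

Of the two couples in this cell, the one with the more positive reduction potential is reduced at the cathode: here that is Cu⁺/Cu (+0.518 V); Pb²⁺/Pb (−0.139 V) is the anode.
E°cell = E°(cathode) − E°(anode) = +0.518 − (−0.139) = +0.657 V.

+0.657 V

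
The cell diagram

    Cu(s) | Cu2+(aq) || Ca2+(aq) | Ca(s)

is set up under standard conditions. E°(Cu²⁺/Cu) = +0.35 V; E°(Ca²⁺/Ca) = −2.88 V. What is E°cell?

−3.23 V

By convention the left-hand electrode in cell notation is the anode (oxidation) and the right-hand electrode is the cathode (reduction).
E°cell = E°(right) − E°(left) = −2.88 − (+0.35) = −3.23 V.
The negative sign shows that, as written, the cell would require an external voltage to drive the reaction.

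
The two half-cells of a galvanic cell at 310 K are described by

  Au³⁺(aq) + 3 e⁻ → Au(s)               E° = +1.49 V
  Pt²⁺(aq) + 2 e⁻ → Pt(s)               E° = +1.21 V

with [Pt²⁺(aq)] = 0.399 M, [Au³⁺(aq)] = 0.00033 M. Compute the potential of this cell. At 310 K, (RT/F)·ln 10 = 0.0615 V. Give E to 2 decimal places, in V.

+0.22 V

Since E°(Au³⁺/Au) > E°(Pt²⁺/Pt), Au³⁺/Au serves as the cathode.
E°cell = E°cat − E°an = +1.49 − (+1.21) = +0.28 V; n = 6.
For the overall reaction 2 Au³⁺(aq) + 3 Pt(s) → 2 Au(s) + 3 Pt²⁺(aq), Q = [Pt²⁺(aq)]^3 / [Au³⁺(aq)]^2 = 5.83×10^5, giving log Q = 5.766.
By the Nernst equation, E = +0.28 − (0.0615/6)·(5.766) = +0.22 V.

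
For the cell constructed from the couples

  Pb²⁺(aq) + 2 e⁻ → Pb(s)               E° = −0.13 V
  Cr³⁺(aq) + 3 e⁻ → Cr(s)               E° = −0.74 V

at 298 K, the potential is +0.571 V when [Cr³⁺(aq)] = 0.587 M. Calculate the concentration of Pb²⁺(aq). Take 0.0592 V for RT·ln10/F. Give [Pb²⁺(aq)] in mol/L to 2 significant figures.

Pb²⁺/Pb is the cathode (higher E°); E°cell = −0.13 − (−0.74) = +0.61 V with n = 6.
From the Nernst equation, log Q = n(E° − E)/0.0592 = 6·(+0.61 − (+0.571))/0.0592 = 3.953.
The balanced reaction is 3 Pb²⁺(aq) + 2 Cr(s) → 3 Pb(s) + 2 Cr³⁺(aq), so Q = [Cr³⁺(aq)]^2 / [Pb²⁺(aq)]^3.
Isolating [Pb²⁺(aq)] in Q = 10^{3.953} yields log [Pb²⁺(aq)] = −1.472, i.e. 0.034 M.

0.034 M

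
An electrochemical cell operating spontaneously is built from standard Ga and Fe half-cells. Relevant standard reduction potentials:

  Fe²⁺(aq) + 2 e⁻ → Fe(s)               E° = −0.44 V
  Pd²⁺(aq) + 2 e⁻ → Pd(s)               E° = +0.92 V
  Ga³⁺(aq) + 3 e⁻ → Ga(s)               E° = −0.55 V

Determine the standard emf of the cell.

The Fe²⁺/Fe couple has the higher E°, so Fe ion is reduced (cathode) and Ga is oxidized (anode).
E°cell = E°(cathode) − E°(anode) = −0.44 − (−0.55) = +0.11 V.

+0.11 V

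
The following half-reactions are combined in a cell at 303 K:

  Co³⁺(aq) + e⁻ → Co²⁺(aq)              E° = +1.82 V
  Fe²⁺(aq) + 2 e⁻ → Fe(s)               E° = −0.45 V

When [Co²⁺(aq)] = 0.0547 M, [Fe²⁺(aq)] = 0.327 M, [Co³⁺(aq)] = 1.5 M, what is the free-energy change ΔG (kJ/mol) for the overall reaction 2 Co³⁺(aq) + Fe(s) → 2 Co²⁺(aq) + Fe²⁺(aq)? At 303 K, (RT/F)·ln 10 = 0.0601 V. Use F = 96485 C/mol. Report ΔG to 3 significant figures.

E°cell = +1.82 − (−0.45) = +2.27 V; the balanced reaction transfers n = 2 electrons.
The reaction quotient is ([Co²⁺(aq)]^2·[Fe²⁺(aq)]) / [Co³⁺(aq)]^2 = 0.000435; by Nernst, E = +2.27 − (0.0601/2)(−3.362) = +2.3710 V.
Then ΔG = −nFE = −2 × 96485 × +2.3710 J/mol = −458 kJ/mol.

−458 kJ/mol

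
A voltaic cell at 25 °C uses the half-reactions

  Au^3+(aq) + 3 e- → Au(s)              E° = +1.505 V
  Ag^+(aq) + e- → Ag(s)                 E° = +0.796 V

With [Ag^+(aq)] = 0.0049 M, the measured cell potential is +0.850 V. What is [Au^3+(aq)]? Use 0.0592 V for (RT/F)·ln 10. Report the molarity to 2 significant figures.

1.6 M

With Au³⁺/Au at the cathode and Ag⁺/Ag at the anode, E°cell = +1.505 − (+0.796) = +0.709 V (n = 3).
Since E = E° − (0.0592/n)·log Q, log Q = n(E° − E)/0.0592 = −7.145.
The balanced reaction is Au^3+(aq) + 3 Ag(s) → Au(s) + 3 Ag^+(aq), so Q = [Ag^+(aq)]^3 / [Au^3+(aq)].
Isolating [Au^3+(aq)] in Q = 10^{−7.145} yields log [Au^3+(aq)] = 0.216, i.e. 1.6 M.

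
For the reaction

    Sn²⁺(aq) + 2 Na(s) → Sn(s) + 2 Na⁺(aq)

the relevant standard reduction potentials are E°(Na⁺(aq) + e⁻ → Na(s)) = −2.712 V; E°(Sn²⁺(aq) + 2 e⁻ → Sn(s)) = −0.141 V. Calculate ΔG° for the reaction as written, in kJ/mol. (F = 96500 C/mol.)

−496 kJ/mol

In the reaction as written Sn²⁺(aq) is reduced, so the Sn²⁺/Sn couple is the cathode and Na⁺/Na is the anode.
E°cell = −0.141 − (−2.712) = +2.571 V; balancing electrons gives n = 2.
ΔG° = −nFE°cell = −(2)(96500)(+2.571) J/mol = −496 kJ/mol.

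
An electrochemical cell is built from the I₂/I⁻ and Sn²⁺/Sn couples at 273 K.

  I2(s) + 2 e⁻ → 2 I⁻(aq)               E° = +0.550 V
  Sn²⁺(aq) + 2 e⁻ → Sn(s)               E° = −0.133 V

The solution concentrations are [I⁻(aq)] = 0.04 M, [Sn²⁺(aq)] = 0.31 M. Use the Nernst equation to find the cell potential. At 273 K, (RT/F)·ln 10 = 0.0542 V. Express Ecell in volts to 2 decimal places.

+0.77 V

I₂/I⁻ is reduced (cathode, E° = +0.550 V) and Sn²⁺/Sn is oxidized (anode).
The standard potential is +0.550 − (−0.133) = +0.683 V and the balanced reaction transfers n = 2 electrons.
For the overall reaction I2(s) + Sn(s) → 2 I⁻(aq) + Sn²⁺(aq), Q = [I⁻(aq)]^2·[Sn²⁺(aq)] = 0.000496, giving log Q = −3.305.
By the Nernst equation, E = +0.683 − (0.0542/2)·(−3.305) = +0.77 V.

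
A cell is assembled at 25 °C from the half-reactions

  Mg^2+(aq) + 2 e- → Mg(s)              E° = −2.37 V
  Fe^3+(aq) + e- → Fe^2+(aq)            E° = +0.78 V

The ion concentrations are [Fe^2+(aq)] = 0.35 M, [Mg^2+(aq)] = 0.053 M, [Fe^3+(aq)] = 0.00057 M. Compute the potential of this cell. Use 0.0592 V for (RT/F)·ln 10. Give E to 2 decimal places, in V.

+3.02 V

The Fe³⁺/Fe²⁺ couple has the more positive E°, so it is the cathode; Mg²⁺/Mg is the anode.
E°cell = E°cat − E°an = +0.78 − (−2.37) = +3.15 V; n = 2.
For the overall reaction 2 Fe^3+(aq) + Mg(s) → 2 Fe^2+(aq) + Mg^2+(aq), Q = ([Fe^2+(aq)]^2·[Mg^2+(aq)]) / [Fe^3+(aq)]^2 = 2×10^4, giving log Q = 4.301.
Applying E = E° − (RT ln10/nF)·log Q gives +3.15 − (0.0592/2)(4.301) = +3.02 V.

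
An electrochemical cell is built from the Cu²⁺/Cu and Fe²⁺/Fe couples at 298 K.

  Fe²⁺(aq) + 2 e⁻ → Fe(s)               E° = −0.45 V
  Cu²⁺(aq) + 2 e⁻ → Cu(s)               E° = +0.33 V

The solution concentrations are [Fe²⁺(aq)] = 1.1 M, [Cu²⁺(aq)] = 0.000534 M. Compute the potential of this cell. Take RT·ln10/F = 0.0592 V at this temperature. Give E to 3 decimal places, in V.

Since E°(Cu²⁺/Cu) > E°(Fe²⁺/Fe), Cu²⁺/Cu serves as the cathode.
E°cell = E°cat − E°an = +0.33 − (−0.45) = +0.78 V; n = 2.
Balancing gives Cu²⁺(aq) + Fe(s) → Cu(s) + Fe²⁺(aq); hence Q = [Fe²⁺(aq)] / [Cu²⁺(aq)] = 2.06×10^3 (log Q = 3.314).
Applying E = E° − (RT ln10/nF)·log Q gives +0.78 − (0.0592/2)(3.314) = +0.682 V.

+0.682 V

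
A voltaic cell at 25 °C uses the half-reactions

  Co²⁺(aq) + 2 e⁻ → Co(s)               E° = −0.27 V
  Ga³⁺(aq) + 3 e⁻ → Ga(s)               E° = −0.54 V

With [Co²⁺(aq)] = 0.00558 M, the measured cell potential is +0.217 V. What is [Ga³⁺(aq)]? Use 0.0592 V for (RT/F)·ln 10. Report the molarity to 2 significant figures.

0.20 M

With Co²⁺/Co at the cathode and Ga³⁺/Ga at the anode, E°cell = −0.27 − (−0.54) = +0.27 V (n = 6).
Since E = E° − (0.0592/n)·log Q, log Q = n(E° − E)/0.0592 = 5.372.
For 3 Co²⁺(aq) + 2 Ga(s) → 3 Co(s) + 2 Ga³⁺(aq), the reaction quotient is Q = [Ga³⁺(aq)]^2 / [Co²⁺(aq)]^3.
Solving for the unknown gives log [Ga³⁺(aq)] = −0.694, so [Ga³⁺(aq)] ≈ 0.20 M.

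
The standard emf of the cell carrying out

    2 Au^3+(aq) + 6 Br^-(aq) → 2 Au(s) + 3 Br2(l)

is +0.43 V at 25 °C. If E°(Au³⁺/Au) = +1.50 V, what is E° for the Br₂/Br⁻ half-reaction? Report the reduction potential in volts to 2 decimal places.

+1.07 V

In the reaction as written the Au³⁺/Au couple is reduced (cathode) and Br₂/Br⁻ is oxidized (anode), so E°cell = E°(Au³⁺/Au) − E°(Br₂/Br⁻).
E°(Br₂/Br⁻) = E°(cathode) − E°cell = +1.50 − (+0.43) = +1.07 V.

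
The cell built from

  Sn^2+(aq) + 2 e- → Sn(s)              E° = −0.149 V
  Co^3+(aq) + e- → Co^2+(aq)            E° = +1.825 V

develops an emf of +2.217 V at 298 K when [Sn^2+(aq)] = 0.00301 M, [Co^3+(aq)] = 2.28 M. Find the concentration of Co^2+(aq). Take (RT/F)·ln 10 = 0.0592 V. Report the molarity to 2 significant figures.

The Co³⁺/Co²⁺ couple has the larger reduction potential, so it is the cathode: E°cell = +1.825 − (−0.149) = +1.974 V and n = 2.
Since E = E° − (0.0592/n)·log Q, log Q = n(E° − E)/0.0592 = −8.209.
Balancing electrons gives 2 Co^3+(aq) + Sn(s) → 2 Co^2+(aq) + Sn^2+(aq); thus Q = ([Co^2+(aq)]^2·[Sn^2+(aq)]) / [Co^3+(aq)]^2.
Isolating [Co^2+(aq)] in Q = 10^{−8.209} yields log [Co^2+(aq)] = −2.486, i.e. 0.0033 M.

0.0033 M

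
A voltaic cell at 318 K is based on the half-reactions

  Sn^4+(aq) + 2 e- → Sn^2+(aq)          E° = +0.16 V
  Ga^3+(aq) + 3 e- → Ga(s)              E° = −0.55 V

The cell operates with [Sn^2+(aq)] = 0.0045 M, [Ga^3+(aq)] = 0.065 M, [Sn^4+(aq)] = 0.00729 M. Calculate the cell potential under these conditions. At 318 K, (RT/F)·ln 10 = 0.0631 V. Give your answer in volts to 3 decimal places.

+0.742 V

Sn⁴⁺/Sn²⁺ is reduced (cathode, E° = +0.16 V) and Ga³⁺/Ga is oxidized (anode).
E°cell = E°cat − E°an = +0.16 − (−0.55) = +0.71 V; n = 6.
The balanced reaction is 3 Sn^4+(aq) + 2 Ga(s) → 3 Sn^2+(aq) + 2 Ga^3+(aq), so Q = ([Sn^2+(aq)]^3·[Ga^3+(aq)]^2) / [Sn^4+(aq)]^3 = 0.000994 and log Q = −3.003.
E = E° − (0.0631/n)·log Q = +0.71 − (0.0631/6)(−3.003) = +0.742 V.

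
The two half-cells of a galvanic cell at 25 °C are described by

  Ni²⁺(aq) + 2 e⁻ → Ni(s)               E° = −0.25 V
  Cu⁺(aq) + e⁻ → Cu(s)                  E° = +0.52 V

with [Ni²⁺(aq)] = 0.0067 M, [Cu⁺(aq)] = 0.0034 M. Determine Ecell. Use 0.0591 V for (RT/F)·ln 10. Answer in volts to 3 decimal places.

+0.688 V

The Cu⁺/Cu couple has the more positive E°, so it is the cathode; Ni²⁺/Ni is the anode.
E°cell = E°cat − E°an = +0.52 − (−0.25) = +0.77 V; n = 2.
Balancing gives 2 Cu⁺(aq) + Ni(s) → 2 Cu(s) + Ni²⁺(aq); hence Q = [Ni²⁺(aq)] / [Cu⁺(aq)]^2 = 580 (log Q = 2.763).
Applying E = E° − (RT ln10/nF)·log Q gives +0.77 − (0.0591/2)(2.763) = +0.688 V.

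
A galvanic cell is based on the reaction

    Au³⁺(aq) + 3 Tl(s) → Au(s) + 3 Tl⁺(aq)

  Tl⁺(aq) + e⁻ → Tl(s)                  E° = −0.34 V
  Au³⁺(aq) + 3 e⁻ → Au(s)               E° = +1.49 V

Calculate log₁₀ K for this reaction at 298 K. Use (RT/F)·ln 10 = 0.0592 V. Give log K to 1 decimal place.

The Au³⁺/Au couple is reduced (cathode); E°cell = +1.49 − (−0.34) = +1.83 V with n = 3.
At equilibrium E = 0, so log K = nE°cell / 0.0592 = (3)(+1.83) / 0.0592 = 92.7.

log K = 92.7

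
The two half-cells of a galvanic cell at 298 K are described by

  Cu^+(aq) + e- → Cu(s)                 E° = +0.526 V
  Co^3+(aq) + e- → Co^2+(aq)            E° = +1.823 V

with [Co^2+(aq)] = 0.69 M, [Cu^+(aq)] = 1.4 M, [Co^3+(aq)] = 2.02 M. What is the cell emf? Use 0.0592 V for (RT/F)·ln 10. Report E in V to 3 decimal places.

+1.316 V

Since E°(Co³⁺/Co²⁺) > E°(Cu⁺/Cu), Co³⁺/Co²⁺ serves as the cathode.
E°cell = +1.823 − (+0.526) = +1.297 V, with n = 1 electron transferred.
For the overall reaction Co^3+(aq) + Cu(s) → Co^2+(aq) + Cu^+(aq), Q = ([Co^2+(aq)]·[Cu^+(aq)]) / [Co^3+(aq)] = 0.478, giving log Q = −0.320.
By the Nernst equation, E = +1.297 − (0.0592/1)·(−0.320) = +1.316 V.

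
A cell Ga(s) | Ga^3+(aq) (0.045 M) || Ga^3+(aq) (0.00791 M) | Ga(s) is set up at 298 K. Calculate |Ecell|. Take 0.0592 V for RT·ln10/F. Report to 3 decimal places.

0.015 V

For a concentration cell E°cell = 0, since both electrodes use the same couple.
The compartment with the higher Ga^3+(aq) concentration (0.045 M) acts as the cathode; ions are reduced there and produced at the dilute (0.00791 M) anode.
With n = 3, Ecell = −(0.0592/3)·log([dilute]/[conc]) = −(0.0592/3)·log(0.00791/0.045) = +0.015 V.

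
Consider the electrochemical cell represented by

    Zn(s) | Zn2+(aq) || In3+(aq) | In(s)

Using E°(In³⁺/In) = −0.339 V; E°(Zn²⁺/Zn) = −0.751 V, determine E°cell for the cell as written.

+0.412 V

By convention the left-hand electrode in cell notation is the anode (oxidation) and the right-hand electrode is the cathode (reduction).
E°cell = E°(right) − E°(left) = −0.339 − (−0.751) = +0.412 V.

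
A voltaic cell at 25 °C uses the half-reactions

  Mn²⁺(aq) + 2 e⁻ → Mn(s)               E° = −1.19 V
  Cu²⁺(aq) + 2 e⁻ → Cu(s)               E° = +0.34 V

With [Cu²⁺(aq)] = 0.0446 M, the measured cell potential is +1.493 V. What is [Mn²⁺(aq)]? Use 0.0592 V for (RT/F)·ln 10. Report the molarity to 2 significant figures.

The Cu²⁺/Cu couple has the larger reduction potential, so it is the cathode: E°cell = +0.34 − (−1.19) = +1.53 V and n = 2.
Since E = E° − (0.0592/n)·log Q, log Q = n(E° − E)/0.0592 = 1.250.
Balancing electrons gives Cu²⁺(aq) + Mn(s) → Cu(s) + Mn²⁺(aq); thus Q = [Mn²⁺(aq)] / [Cu²⁺(aq)].
Solving for the unknown gives log [Mn²⁺(aq)] = −0.101, so [Mn²⁺(aq)] ≈ 0.79 M.

0.79 M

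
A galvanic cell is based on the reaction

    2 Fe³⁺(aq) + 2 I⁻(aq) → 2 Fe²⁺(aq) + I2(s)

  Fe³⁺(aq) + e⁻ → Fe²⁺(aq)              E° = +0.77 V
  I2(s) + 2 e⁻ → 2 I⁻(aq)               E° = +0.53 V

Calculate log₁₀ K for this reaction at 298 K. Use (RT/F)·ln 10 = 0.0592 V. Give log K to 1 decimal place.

log K = 8.1

The Fe³⁺/Fe²⁺ couple is reduced (cathode); E°cell = +0.77 − (+0.53) = +0.24 V with n = 2.
At equilibrium E = 0, so log K = nE°cell / 0.0592 = (2)(+0.24) / 0.0592 = 8.1.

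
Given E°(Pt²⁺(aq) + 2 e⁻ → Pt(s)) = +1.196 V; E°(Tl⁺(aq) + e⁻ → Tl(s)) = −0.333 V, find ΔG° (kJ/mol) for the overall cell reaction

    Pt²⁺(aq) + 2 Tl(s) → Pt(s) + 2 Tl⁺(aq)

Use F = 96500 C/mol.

−295 kJ/mol

In the reaction as written Pt²⁺(aq) is reduced, so the Pt²⁺/Pt couple is the cathode and Tl⁺/Tl is the anode.
E°cell = +1.196 − (−0.333) = +1.529 V; balancing electrons gives n = 2.
ΔG° = −nFE°cell = −(2)(96500)(+1.529) J/mol = −295 kJ/mol.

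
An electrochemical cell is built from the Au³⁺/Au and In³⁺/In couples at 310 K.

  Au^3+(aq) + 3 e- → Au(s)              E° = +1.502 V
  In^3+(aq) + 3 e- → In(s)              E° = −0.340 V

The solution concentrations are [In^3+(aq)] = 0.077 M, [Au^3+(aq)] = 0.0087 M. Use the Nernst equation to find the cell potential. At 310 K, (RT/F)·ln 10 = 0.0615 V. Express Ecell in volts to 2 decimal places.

The Au³⁺/Au couple has the more positive E°, so it is the cathode; In³⁺/In is the anode.
The standard potential is +1.502 − (−0.340) = +1.842 V and the balanced reaction transfers n = 3 electrons.
Balancing gives Au^3+(aq) + In(s) → Au(s) + In^3+(aq); hence Q = [In^3+(aq)] / [Au^3+(aq)] = 8.85 (log Q = 0.947).
By the Nernst equation, E = +1.842 − (0.0615/3)·(0.947) = +1.82 V.

+1.82 V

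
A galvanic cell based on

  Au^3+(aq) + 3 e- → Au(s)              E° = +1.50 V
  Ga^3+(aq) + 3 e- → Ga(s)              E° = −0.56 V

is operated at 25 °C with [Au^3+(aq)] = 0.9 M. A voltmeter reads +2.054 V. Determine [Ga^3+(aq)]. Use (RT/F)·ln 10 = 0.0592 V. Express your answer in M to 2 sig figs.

With Au³⁺/Au at the cathode and Ga³⁺/Ga at the anode, E°cell = +1.50 − (−0.56) = +2.06 V (n = 3).
Since E = E° − (0.0592/n)·log Q, log Q = n(E° − E)/0.0592 = 0.304.
For Au^3+(aq) + Ga(s) → Au(s) + Ga^3+(aq), the reaction quotient is Q = [Ga^3+(aq)] / [Au^3+(aq)].
Isolating [Ga^3+(aq)] in Q = 10^{0.304} yields log [Ga^3+(aq)] = 0.258, i.e. 1.8 M.

1.8 M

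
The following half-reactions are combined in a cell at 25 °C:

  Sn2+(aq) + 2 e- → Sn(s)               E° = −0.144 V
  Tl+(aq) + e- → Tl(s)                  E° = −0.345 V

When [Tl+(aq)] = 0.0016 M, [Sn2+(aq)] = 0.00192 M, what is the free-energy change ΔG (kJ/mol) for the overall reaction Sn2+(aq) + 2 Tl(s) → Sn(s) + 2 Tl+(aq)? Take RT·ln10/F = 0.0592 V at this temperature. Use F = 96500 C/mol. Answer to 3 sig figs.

−55.2 kJ/mol

The standard cell potential is −0.144 − (−0.345) = +0.201 V, with n = 2 electrons in the balanced equation.
The reaction quotient is [Tl+(aq)]^2 / [Sn2+(aq)] = 0.00133; by Nernst, E = +0.201 − (0.0592/2)(−2.875) = +0.2861 V.
ΔG = −nFE = −(2)(96500)(+0.2861) J/mol = −55.2 kJ/mol.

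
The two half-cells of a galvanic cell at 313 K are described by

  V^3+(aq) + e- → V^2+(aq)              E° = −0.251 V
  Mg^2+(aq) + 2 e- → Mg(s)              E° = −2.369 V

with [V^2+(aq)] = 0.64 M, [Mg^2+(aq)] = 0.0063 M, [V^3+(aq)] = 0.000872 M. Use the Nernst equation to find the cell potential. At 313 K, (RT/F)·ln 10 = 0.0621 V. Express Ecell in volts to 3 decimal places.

Since E°(V³⁺/V²⁺) > E°(Mg²⁺/Mg), V³⁺/V²⁺ serves as the cathode.
E°cell = E°cat − E°an = −0.251 − (−2.369) = +2.118 V; n = 2.
For the overall reaction 2 V^3+(aq) + Mg(s) → 2 V^2+(aq) + Mg^2+(aq), Q = ([V^2+(aq)]^2·[Mg^2+(aq)]) / [V^3+(aq)]^2 = 3.39×10^3, giving log Q = 3.531.
Applying E = E° − (RT ln10/nF)·log Q gives +2.118 − (0.0621/2)(3.531) = +2.008 V.

+2.008 V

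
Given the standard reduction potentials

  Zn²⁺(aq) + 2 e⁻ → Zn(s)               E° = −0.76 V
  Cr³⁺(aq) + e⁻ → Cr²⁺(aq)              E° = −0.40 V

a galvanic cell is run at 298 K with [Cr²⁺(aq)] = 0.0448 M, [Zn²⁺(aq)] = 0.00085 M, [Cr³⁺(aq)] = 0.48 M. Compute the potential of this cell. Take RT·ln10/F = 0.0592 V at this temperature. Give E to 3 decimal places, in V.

+0.512 V

The Cr³⁺/Cr²⁺ couple has the more positive E°, so it is the cathode; Zn²⁺/Zn is the anode.
The standard potential is −0.40 − (−0.76) = +0.36 V and the balanced reaction transfers n = 2 electrons.
The balanced reaction is 2 Cr³⁺(aq) + Zn(s) → 2 Cr²⁺(aq) + Zn²⁺(aq), so Q = ([Cr²⁺(aq)]^2·[Zn²⁺(aq)]) / [Cr³⁺(aq)]^2 = 7.4×10^−6 and log Q = −5.131.
E = E° − (0.0592/n)·log Q = +0.36 − (0.0592/2)(−5.131) = +0.512 V.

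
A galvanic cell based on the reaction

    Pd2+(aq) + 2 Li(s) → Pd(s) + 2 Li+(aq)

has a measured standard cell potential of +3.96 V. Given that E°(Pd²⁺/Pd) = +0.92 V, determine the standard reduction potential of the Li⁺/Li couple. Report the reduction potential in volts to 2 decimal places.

In the reaction as written the Pd²⁺/Pd couple is reduced (cathode) and Li⁺/Li is oxidized (anode), so E°cell = E°(Pd²⁺/Pd) − E°(Li⁺/Li).
E°(Li⁺/Li) = E°(cathode) − E°cell = +0.92 − (+3.96) = −3.04 V.

−3.04 V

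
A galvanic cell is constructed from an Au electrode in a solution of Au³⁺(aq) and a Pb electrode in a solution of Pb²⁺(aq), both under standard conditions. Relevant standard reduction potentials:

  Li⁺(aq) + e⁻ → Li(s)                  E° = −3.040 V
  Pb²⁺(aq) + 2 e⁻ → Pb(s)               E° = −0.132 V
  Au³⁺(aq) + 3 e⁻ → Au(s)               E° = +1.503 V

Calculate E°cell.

Of the two couples in this cell, the one with the more positive reduction potential is reduced at the cathode: here that is Au³⁺/Au (+1.503 V); Pb²⁺/Pb (−0.132 V) is the anode.
E°cell = E°(cathode) − E°(anode) = +1.503 − (−0.132) = +1.635 V.

+1.635 V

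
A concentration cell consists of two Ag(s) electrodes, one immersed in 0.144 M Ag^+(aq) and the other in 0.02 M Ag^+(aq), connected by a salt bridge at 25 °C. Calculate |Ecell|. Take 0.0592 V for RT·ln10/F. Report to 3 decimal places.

0.051 V

For a concentration cell E°cell = 0, since both electrodes use the same couple.
The compartment with the higher Ag^+(aq) concentration (0.144 M) acts as the cathode; ions are reduced there and produced at the dilute (0.02 M) anode.
With n = 1, Ecell = −(0.0592/1)·log([dilute]/[conc]) = −(0.0592/1)·log(0.02/0.144) = +0.051 V.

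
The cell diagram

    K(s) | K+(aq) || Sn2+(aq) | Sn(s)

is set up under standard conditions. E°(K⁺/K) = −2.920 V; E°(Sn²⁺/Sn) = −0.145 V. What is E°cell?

By convention the left-hand electrode in cell notation is the anode (oxidation) and the right-hand electrode is the cathode (reduction).
E°cell = E°(right) − E°(left) = −0.145 − (−2.920) = +2.775 V.

+2.775 V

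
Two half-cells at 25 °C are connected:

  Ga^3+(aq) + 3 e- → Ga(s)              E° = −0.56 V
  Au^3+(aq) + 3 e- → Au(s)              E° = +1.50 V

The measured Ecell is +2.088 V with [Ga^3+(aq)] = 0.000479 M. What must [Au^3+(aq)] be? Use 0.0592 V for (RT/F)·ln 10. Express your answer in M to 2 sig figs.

Au³⁺/Au is the cathode (higher E°); E°cell = +1.50 − (−0.56) = +2.06 V with n = 3.
Since E = E° − (0.0592/n)·log Q, log Q = n(E° − E)/0.0592 = −1.419.
The balanced reaction is Au^3+(aq) + Ga(s) → Au(s) + Ga^3+(aq), so Q = [Ga^3+(aq)] / [Au^3+(aq)].
Isolating [Au^3+(aq)] in Q = 10^{−1.419} yields log [Au^3+(aq)] = −1.901, i.e. 0.013 M.

0.013 M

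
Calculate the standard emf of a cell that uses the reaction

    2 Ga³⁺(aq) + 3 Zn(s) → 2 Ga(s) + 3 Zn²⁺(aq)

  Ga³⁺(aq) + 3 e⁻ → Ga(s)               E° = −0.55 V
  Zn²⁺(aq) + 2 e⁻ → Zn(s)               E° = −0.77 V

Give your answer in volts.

+0.22 V

In the reaction as written, Ga³⁺(aq) is reduced (cathode) and Zn²⁺(aq) is produced by oxidation at the anode.
E°cell = E°(cathode) − E°(anode) = −0.55 − (−0.77) = +0.22 V.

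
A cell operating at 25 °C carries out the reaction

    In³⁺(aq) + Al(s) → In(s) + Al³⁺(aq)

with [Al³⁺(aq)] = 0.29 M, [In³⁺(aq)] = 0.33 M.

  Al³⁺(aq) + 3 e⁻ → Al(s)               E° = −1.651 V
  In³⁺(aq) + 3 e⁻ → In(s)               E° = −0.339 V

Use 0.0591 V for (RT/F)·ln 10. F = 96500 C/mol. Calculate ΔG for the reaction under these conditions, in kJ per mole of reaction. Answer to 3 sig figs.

−380 kJ/mol

The standard cell potential is −0.339 − (−1.651) = +1.312 V, with n = 3 electrons in the balanced equation.
Q = [Al³⁺(aq)] / [In³⁺(aq)] = 0.879, so log Q = −0.056 and E = +1.312 − (0.0591/3)(−0.056) = +1.3131 V.
Finally ΔG = −nFE = −(3)(96500 C/mol)(+1.3131 V) = −380 kJ/mol.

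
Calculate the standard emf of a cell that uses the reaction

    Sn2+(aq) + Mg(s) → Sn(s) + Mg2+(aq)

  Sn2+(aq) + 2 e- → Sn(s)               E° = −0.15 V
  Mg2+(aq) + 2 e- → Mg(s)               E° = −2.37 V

+2.22 V

Sn2+(aq) gains electrons, so the Sn²⁺/Sn couple is the cathode; the Mg²⁺/Mg couple is the anode.
E°cell = E°(cathode) − E°(anode) = −0.15 − (−2.37) = +2.22 V.
The positive value indicates the reaction is spontaneous as written.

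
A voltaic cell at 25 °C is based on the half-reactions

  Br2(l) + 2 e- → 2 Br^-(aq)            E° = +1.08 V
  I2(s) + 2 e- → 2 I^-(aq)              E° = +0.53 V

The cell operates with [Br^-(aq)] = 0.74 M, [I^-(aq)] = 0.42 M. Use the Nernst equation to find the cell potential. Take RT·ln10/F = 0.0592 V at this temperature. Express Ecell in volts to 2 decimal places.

Br₂/Br⁻ is reduced (cathode, E° = +1.08 V) and I₂/I⁻ is oxidized (anode).
E°cell = E°cat − E°an = +1.08 − (+0.53) = +0.55 V; n = 2.
For the overall reaction Br2(l) + 2 I^-(aq) → 2 Br^-(aq) + I2(s), Q = [Br^-(aq)]^2 / [I^-(aq)]^2 = 3.1, giving log Q = 0.492.
Applying E = E° − (RT ln10/nF)·log Q gives +0.55 − (0.0592/2)(0.492) = +0.54 V.

+0.54 V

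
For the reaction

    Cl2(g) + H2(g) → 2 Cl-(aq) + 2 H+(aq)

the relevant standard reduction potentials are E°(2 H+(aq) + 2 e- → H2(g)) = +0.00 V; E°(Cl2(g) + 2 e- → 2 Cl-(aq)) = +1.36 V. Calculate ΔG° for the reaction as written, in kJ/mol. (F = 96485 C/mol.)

In the reaction as written Cl2(g) is reduced, so the Cl₂/Cl⁻ couple is the cathode and 2H⁺/H₂ is the anode.
E°cell = +1.36 − (+0.00) = +1.36 V; balancing electrons gives n = 2.
ΔG° = −nFE°cell = −(2)(96485)(+1.36) J/mol = −262 kJ/mol.

−262 kJ/mol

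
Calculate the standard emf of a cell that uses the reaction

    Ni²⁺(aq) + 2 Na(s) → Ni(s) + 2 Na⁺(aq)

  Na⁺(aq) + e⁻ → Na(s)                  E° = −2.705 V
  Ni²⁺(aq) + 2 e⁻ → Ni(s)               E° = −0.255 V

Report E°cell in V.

+2.450 V

In the reaction as written, Ni²⁺(aq) is reduced (cathode) and Na⁺(aq) is produced by oxidation at the anode.
E°cell = E°(cathode) − E°(anode) = −0.255 − (−2.705) = +2.450 V.
The positive value indicates the reaction is spontaneous as written.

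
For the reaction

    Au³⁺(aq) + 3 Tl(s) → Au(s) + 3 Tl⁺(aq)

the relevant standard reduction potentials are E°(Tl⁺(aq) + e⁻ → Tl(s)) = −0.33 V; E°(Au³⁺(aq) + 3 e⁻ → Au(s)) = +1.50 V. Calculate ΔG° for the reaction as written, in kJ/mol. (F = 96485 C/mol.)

In the reaction as written Au³⁺(aq) is reduced, so the Au³⁺/Au couple is the cathode and Tl⁺/Tl is the anode.
E°cell = +1.50 − (−0.33) = +1.83 V; balancing electrons gives n = 3.
ΔG° = −nFE°cell = −(3)(96485)(+1.83) J/mol = −530 kJ/mol.

−530 kJ/mol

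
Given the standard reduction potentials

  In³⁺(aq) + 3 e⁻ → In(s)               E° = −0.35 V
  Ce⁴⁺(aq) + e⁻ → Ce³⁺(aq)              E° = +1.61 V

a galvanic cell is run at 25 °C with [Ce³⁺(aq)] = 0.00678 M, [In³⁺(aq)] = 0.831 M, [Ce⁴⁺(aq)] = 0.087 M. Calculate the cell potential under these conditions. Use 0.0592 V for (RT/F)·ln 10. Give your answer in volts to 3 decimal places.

+2.027 V

The Ce⁴⁺/Ce³⁺ couple has the more positive E°, so it is the cathode; In³⁺/In is the anode.
E°cell = E°cat − E°an = +1.61 − (−0.35) = +1.96 V; n = 3.
Balancing gives 3 Ce⁴⁺(aq) + In(s) → 3 Ce³⁺(aq) + In³⁺(aq); hence Q = ([Ce³⁺(aq)]^3·[In³⁺(aq)]) / [Ce⁴⁺(aq)]^3 = 0.000393 (log Q = −3.405).
Applying E = E° − (RT ln10/nF)·log Q gives +1.96 − (0.0592/3)(−3.405) = +2.027 V.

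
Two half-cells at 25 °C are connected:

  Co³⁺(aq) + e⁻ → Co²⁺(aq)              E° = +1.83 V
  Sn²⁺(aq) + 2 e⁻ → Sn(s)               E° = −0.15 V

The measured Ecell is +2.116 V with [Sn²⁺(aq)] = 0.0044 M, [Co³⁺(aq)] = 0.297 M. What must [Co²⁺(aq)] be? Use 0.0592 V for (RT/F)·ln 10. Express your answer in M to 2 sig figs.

Co³⁺/Co²⁺ is the cathode (higher E°); E°cell = +1.83 − (−0.15) = +1.98 V with n = 2.
Rearranging E = E° − (0.0592/n)·log Q gives log Q = 2(+1.98 − (+2.116))/0.0592 = −4.595.
Balancing electrons gives 2 Co³⁺(aq) + Sn(s) → 2 Co²⁺(aq) + Sn²⁺(aq); thus Q = ([Co²⁺(aq)]^2·[Sn²⁺(aq)]) / [Co³⁺(aq)]^2.
Isolating [Co²⁺(aq)] in Q = 10^{−4.595} yields log [Co²⁺(aq)] = −1.646, i.e. 0.023 M.

0.023 M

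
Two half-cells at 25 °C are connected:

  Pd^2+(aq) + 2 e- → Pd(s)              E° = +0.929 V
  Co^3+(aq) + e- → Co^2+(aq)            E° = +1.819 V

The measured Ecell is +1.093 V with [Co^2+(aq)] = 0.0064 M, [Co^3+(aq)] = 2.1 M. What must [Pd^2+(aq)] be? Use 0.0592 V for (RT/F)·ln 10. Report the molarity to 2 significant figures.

Co³⁺/Co²⁺ is the cathode (higher E°); E°cell = +1.819 − (+0.929) = +0.890 V with n = 2.
Rearranging E = E° − (0.0592/n)·log Q gives log Q = 2(+0.890 − (+1.093))/0.0592 = −6.858.
For 2 Co^3+(aq) + Pd(s) → 2 Co^2+(aq) + Pd^2+(aq), the reaction quotient is Q = ([Co^2+(aq)]^2·[Pd^2+(aq)]) / [Co^3+(aq)]^2.
Solving for the unknown gives log [Pd^2+(aq)] = −1.826, so [Pd^2+(aq)] ≈ 0.015 M.

0.015 M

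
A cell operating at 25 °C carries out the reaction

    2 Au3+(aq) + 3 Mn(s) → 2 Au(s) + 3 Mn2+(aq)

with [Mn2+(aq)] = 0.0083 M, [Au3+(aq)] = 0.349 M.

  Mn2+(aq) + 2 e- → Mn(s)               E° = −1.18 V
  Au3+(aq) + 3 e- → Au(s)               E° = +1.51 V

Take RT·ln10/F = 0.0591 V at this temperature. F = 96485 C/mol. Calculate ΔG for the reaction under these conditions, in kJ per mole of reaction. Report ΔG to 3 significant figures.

The standard cell potential is +1.51 − (−1.18) = +2.69 V, with n = 6 electrons in the balanced equation.
The reaction quotient is [Mn2+(aq)]^3 / [Au3+(aq)]^2 = 4.69×10^−6; by Nernst, E = +2.69 − (0.0591/6)(−5.328) = +2.7425 V.
Then ΔG = −nFE = −6 × 96485 × +2.7425 J/mol = −1590 kJ/mol.

−1590 kJ/mol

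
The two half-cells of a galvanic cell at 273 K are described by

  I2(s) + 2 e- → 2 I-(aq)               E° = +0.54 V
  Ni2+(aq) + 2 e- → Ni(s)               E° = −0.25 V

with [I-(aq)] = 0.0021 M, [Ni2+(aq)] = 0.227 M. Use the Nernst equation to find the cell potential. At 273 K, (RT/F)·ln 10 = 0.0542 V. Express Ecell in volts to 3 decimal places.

The I₂/I⁻ couple has the more positive E°, so it is the cathode; Ni²⁺/Ni is the anode.
The standard potential is +0.54 − (−0.25) = +0.79 V and the balanced reaction transfers n = 2 electrons.
Balancing gives I2(s) + Ni(s) → 2 I-(aq) + Ni2+(aq); hence Q = [I-(aq)]^2·[Ni2+(aq)] = 1×10^−6 (log Q = −6.000).
By the Nernst equation, E = +0.79 − (0.0542/2)·(−6.000) = +0.953 V.

+0.953 V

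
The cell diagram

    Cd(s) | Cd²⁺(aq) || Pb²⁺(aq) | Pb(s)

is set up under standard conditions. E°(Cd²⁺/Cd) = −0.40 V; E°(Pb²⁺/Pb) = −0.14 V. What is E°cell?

By convention the left-hand electrode in cell notation is the anode (oxidation) and the right-hand electrode is the cathode (reduction).
E°cell = E°(right) − E°(left) = −0.14 − (−0.40) = +0.26 V.

+0.26 V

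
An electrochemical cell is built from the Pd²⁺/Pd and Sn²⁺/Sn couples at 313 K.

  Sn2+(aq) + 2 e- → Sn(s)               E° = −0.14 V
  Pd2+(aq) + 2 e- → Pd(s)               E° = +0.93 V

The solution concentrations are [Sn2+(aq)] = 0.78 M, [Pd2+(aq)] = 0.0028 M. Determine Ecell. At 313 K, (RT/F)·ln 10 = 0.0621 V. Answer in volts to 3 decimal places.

Since E°(Pd²⁺/Pd) > E°(Sn²⁺/Sn), Pd²⁺/Pd serves as the cathode.
E°cell = +0.93 − (−0.14) = +1.07 V, with n = 2 electrons transferred.
For the overall reaction Pd2+(aq) + Sn(s) → Pd(s) + Sn2+(aq), Q = [Sn2+(aq)] / [Pd2+(aq)] = 279, giving log Q = 2.445.
E = E° − (0.0621/n)·log Q = +1.07 − (0.0621/2)(2.445) = +0.994 V.

+0.994 V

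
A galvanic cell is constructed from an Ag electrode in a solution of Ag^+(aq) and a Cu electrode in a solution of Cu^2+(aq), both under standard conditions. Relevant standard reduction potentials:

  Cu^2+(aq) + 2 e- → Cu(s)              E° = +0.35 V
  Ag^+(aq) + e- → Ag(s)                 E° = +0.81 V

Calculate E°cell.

The Ag⁺/Ag couple has the higher E°, so Ag ion is reduced (cathode) and Cu is oxidized (anode).
E°cell = E°(cathode) − E°(anode) = +0.81 − (+0.35) = +0.46 V.

+0.46 V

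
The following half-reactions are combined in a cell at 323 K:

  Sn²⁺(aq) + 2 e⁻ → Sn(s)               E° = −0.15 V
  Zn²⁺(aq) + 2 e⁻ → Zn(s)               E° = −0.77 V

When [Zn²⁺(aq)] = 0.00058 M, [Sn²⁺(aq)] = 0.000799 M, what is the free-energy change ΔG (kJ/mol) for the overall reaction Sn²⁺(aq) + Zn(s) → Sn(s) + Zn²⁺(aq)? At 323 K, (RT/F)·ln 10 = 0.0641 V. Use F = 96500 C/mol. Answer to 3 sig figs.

E°cell = −0.15 − (−0.77) = +0.62 V; the balanced reaction transfers n = 2 electrons.
The reaction quotient is [Zn²⁺(aq)] / [Sn²⁺(aq)] = 0.726; by Nernst, E = +0.62 − (0.0641/2)(−0.139) = +0.6245 V.
Finally ΔG = −nFE = −(2)(96500 C/mol)(+0.6245 V) = −121 kJ/mol.

−121 kJ/mol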